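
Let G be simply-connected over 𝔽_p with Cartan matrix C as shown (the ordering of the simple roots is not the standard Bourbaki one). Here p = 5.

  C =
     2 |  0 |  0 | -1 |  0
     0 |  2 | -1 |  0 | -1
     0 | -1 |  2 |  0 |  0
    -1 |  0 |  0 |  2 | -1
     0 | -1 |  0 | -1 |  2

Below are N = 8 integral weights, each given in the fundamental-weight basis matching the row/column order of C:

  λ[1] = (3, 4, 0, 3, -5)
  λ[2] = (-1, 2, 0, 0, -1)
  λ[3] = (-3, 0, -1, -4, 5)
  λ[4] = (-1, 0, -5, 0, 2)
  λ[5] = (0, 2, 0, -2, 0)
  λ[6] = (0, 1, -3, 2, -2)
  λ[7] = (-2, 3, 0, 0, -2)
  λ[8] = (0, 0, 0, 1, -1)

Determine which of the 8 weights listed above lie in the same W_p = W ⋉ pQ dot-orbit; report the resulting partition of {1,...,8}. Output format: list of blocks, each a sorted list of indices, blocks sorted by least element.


Root system A_5: the 5×5 matrix C matches after relabeling.

Ā_5 reps of the 8 weights (A_5, coords as presented):

    λ_1+ρ ↦ (0, 3, 1, 1, 0)
    λ_2+ρ ↦ (0, 3, 1, 1, 0)
    λ_3+ρ ↦ (1, 1, 1, 2, 0)
    λ_4+ρ ↦ (0, 3, 1, 1, 0)
    λ_5+ρ ↦ (0, 3, 1, 1, 0)
    λ_6+ρ ↦ (1, 1, 1, 2, 0)
    λ_7+ρ ↦ (0, 3, 1, 1, 0)
    λ_8+ρ ↦ (1, 1, 1, 2, 0)

2 distinct reps among the 8 weights ⇒ 2 W_5-linkage classes:

[[1, 2, 4, 5, 7], [3, 6, 8]]


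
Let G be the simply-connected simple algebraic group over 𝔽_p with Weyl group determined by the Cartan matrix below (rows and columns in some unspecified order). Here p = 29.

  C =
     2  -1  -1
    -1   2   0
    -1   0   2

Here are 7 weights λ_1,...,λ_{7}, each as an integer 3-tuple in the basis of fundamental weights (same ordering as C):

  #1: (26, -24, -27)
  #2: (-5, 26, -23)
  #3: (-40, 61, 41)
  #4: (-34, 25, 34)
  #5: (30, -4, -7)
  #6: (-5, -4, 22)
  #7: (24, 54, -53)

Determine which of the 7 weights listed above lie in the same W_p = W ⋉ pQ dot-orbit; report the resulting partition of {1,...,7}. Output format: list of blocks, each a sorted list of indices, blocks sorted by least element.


C ↔ A_3 under row/col permutation; |W(A_3)| = 24.

Ā_29 reps of the 7 weights (A_3, coords as presented):

  λ_1 → (22, 1, 4)
  λ_2 → (22, 1, 4)
  λ_3 → (3, 4, 16)
  λ_4 → (22, 1, 4)
  λ_5 → (22, 1, 4)
  λ_6 → (3, 4, 16)
  λ_7 → (22, 1, 4)

These 7 weights hit 2 W_29-dot-orbits; sizes (5, 2):

[[1, 2, 4, 5, 7], [3, 6]]


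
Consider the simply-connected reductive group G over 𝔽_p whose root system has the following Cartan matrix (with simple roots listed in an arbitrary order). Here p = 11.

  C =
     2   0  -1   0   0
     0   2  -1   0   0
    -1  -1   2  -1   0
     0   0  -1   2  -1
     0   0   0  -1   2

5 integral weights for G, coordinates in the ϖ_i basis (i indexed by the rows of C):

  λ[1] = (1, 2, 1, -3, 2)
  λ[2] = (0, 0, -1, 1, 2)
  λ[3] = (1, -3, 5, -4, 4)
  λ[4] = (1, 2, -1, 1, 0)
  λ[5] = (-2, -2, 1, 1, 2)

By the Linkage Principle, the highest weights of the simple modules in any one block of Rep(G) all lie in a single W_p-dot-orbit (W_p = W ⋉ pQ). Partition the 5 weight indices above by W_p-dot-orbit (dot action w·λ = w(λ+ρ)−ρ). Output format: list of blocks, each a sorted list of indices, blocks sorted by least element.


Cartan matrix: type D_5 (|W|=1920); un-permuting the 5 rows.

Each λ_j+ρ reduced to Ā_11; 5-tuples below use C's row order:

    [1] (2, 3, 0, 2, 1)
    [2] (1, 1, 0, 2, 3)
    [3] (2, 2, 1, 0, 2)
    [4] (2, 3, 0, 2, 1)
    [5] (1, 1, 0, 2, 3)

Linkage partition of the 5 weights (3 classes, p=11):

[[1, 4], [2, 5], [3]]


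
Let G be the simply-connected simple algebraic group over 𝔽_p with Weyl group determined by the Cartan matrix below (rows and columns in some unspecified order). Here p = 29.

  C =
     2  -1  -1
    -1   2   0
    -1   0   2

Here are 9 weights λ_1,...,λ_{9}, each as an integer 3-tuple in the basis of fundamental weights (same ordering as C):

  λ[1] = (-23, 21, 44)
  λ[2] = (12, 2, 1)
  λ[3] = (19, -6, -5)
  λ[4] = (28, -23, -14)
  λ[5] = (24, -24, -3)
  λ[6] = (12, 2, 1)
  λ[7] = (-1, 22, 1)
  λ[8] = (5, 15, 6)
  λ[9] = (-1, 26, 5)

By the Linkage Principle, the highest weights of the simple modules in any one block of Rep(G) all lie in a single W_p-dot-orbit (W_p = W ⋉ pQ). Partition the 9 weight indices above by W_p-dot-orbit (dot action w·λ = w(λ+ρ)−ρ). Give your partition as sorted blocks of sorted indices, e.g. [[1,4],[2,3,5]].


Dynkin diagram of C (from the 4 off-diagonal −1 entries): A_3.

W_29-reps of the 9 weights in Ā_29 (same 3-coord order as C):

  λ_1+ρ ↦ (6, 16, 7) · λ_2+ρ ↦ (13, 3, 2) · λ_3+ρ ↦ (11, 5, 4) · λ_4+ρ ↦ (6, 16, 7) · λ_5+ρ ↦ (0, 23, 2) · λ_6+ρ ↦ (13, 3, 2) · λ_7+ρ ↦ (0, 23, 2) · λ_8+ρ ↦ (6, 16, 7) · λ_9+ρ ↦ (0, 23, 2)

Grouping the 9 weights by Ā_29-representative: 4 linkage classes.

[[1, 4, 8], [2, 6], [3], [5, 7, 9]]


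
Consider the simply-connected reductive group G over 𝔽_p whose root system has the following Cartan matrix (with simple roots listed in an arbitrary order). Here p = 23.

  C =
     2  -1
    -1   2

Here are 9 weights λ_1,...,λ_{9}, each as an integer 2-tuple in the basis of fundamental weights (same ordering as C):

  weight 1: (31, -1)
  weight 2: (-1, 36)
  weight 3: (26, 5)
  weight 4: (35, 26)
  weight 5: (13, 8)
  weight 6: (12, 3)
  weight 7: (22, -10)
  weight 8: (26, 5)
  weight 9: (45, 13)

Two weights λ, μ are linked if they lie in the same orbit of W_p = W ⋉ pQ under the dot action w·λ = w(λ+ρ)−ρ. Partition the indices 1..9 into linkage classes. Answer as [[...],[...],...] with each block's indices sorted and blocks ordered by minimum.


Cartan matrix: type A_2 (|W|=6); un-permuting the 2 rows.

Alcove-folded reps (p=23, 9 weights, presented ϖ-order):

    λ_1+ρ ↦ (14, 9)
    λ_2+ρ ↦ (14, 9)
    λ_3+ρ ↦ (13, 4)
    λ_4+ρ ↦ (13, 4)
    λ_5+ρ ↦ (14, 9)
    λ_6+ρ ↦ (13, 4)
    λ_7+ρ ↦ (14, 9)
    λ_8+ρ ↦ (13, 4)
    λ_9+ρ ↦ (14, 9)

Grouping the 9 weights by Ā_23-representative: 2 linkage classes.

[[1, 2, 5, 7, 9], [3, 4, 6, 8]]


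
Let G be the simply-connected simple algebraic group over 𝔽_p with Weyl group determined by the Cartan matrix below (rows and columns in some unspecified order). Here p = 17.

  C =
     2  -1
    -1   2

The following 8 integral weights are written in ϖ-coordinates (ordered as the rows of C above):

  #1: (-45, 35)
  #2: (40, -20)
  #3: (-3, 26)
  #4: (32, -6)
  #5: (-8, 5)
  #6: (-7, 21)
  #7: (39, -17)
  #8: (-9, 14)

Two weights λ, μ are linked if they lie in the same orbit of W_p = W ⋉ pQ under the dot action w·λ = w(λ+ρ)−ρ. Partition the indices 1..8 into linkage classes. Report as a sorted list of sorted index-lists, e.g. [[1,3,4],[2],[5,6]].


Cartan matrix: type A_2 (|W|=6); un-permuting the 2 rows.

Alcove-folded reps (p=17, 8 weights, presented ϖ-order):

  λ_1 → (8, 7)
  λ_2 → (5, 2)
  λ_3 → (8, 7)
  λ_4 → (1, 11)
  λ_5 → (6, 1)
  λ_6 → (1, 11)
  λ_7 → (6, 1)
  λ_8 → (8, 7)

4 distinct reps among the 8 weights ⇒ 4 W_17-linkage classes:

[[1, 3, 8], [2], [4, 6], [5, 7]]


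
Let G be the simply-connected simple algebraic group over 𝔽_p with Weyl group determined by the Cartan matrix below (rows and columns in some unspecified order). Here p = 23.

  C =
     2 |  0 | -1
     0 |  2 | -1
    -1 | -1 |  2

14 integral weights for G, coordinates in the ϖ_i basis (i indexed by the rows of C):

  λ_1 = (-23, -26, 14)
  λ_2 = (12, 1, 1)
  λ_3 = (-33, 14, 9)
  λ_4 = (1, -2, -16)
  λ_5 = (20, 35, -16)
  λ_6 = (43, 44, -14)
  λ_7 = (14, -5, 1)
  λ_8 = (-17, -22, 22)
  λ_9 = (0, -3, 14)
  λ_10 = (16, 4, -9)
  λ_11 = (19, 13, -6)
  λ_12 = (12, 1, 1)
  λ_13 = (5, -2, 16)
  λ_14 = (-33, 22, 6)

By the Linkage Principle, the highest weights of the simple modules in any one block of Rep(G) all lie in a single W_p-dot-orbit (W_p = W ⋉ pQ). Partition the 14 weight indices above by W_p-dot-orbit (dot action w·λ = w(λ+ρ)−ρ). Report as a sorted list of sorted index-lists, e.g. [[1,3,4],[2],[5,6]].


Cartan matrix: type A_3 (|W|=24); un-permuting the 3 rows.

Ā_23 reps of the 14 weights (A_3, coords as presented):

  λ_1+ρ ↦ (1, 2, 13) · λ_2+ρ ↦ (13, 2, 2) · λ_3+ρ ↦ (1, 2, 13) · λ_4+ρ ↦ (1, 2, 13) · λ_5+ρ ↦ (13, 2, 2) · λ_6+ρ ↦ (1, 2, 13) · λ_7+ρ ↦ (13, 2, 2) · λ_8+ρ ↦ (2, 7, 14) · λ_9+ρ ↦ (1, 2, 13) · λ_10+ρ ↦ (9, 3, 5) · λ_11+ρ ↦ (9, 3, 5) · λ_12+ρ ↦ (13, 2, 2) · λ_13+ρ ↦ (6, 1, 16) · λ_14+ρ ↦ (2, 7, 14)

Grouping the 14 weights by Ā_23-representative: 5 linkage classes.

[[1, 3, 4, 6, 9], [2, 5, 7, 12], [8, 14], [10, 11], [13]]


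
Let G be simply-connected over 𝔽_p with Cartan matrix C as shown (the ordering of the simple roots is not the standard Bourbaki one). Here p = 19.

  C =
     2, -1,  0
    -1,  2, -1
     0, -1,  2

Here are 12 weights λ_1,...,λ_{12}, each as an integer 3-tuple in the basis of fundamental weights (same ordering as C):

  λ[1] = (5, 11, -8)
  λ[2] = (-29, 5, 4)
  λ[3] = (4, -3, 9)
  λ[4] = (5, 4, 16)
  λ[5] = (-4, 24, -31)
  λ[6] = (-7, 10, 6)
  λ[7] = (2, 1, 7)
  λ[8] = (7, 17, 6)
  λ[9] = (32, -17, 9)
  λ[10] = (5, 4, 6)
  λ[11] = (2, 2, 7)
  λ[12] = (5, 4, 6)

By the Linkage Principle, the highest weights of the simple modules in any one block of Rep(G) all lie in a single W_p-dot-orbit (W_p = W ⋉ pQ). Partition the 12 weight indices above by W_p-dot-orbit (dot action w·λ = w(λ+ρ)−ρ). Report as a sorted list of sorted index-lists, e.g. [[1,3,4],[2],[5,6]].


Type A_3, rank 3, |W|=24; reorder rows/cols to standard.

Ā_19 reps of the 12 weights (A_3, coords as presented):

  1: (6, 5, 7)
  2: (3, 2, 8)
  3: (3, 2, 8)
  4: (3, 2, 8)
  5: (3, 3, 8)
  6: (6, 5, 7)
  7: (3, 2, 8)
  8: (6, 5, 7)
  9: (3, 2, 8)
  10: (6, 5, 7)
  11: (3, 3, 8)
  12: (6, 5, 7)

3 distinct reps among the 12 weights ⇒ 3 W_19-linkage classes:

[[1, 6, 8, 10, 12], [2, 3, 4, 7, 9], [5, 11]]


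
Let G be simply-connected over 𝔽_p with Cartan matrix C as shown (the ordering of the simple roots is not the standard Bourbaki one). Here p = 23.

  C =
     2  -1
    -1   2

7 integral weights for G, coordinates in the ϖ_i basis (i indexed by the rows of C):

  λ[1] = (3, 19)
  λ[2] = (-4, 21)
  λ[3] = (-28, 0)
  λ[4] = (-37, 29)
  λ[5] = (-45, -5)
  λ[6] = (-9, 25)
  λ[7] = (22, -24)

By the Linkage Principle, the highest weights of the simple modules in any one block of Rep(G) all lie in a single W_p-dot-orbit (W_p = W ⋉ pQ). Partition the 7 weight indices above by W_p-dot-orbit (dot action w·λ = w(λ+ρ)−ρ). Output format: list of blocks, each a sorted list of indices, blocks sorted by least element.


C ↔ A_2 under row/col permutation; |W(A_2)| = 6.

λ_j+ρ reflected into Ā_23 (⟨·,θ^∨⟩≤23); 2-tuples as given:

  λ_1+ρ ↦ (3, 19);  λ_2+ρ ↦ (3, 19);  λ_3+ρ ↦ (3, 19);  λ_4+ρ ↦ (10, 7);  λ_5+ρ ↦ (19, 2);  λ_6+ρ ↦ (5, 15);  λ_7+ρ ↦ (0, 23)

The 7 indices split into 5 linkage classes (same alcove rep ⇔ same W_23-dot-orbit):

[[1, 2, 3], [4], [5], [6], [7]]


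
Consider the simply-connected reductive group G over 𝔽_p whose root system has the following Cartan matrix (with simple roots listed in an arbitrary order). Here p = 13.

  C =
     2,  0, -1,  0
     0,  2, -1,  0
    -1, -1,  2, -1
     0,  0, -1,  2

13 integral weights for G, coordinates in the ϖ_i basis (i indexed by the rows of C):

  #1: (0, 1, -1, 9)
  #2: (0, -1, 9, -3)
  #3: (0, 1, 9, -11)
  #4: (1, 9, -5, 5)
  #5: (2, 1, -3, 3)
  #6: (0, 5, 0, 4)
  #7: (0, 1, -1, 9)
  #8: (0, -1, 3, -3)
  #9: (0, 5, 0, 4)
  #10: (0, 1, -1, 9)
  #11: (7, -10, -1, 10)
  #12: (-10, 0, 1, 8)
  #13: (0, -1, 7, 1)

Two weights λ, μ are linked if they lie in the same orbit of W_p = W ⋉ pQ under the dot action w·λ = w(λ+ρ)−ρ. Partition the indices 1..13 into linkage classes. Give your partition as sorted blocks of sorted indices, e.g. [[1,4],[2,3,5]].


Type D_4, rank 4, |W|=192; reorder rows/cols to standard.

Each λ_j+ρ reduced to Ā_13; 4-tuples below use C's row order:

  λ_1 → (1, 2, 0, 10);  λ_2 → (1, 0, 2, 2);  λ_3 → (1, 2, 0, 10);  λ_4 → (2, 6, 1, 2);  λ_5 → (1, 0, 2, 2);  λ_6 → (1, 6, 0, 5);  λ_7 → (1, 2, 0, 10);  λ_8 → (1, 0, 2, 2);  λ_9 → (1, 6, 0, 5);  λ_10 → (1, 2, 0, 10);  λ_11 → (1, 0, 2, 2);  λ_12 → (2, 6, 1, 2);  λ_13 → (1, 0, 2, 2)

Grouping the 13 weights by Ā_13-representative: 4 linkage classes.

[[1, 3, 7, 10], [2, 5, 8, 11, 13], [4, 12], [6, 9]]


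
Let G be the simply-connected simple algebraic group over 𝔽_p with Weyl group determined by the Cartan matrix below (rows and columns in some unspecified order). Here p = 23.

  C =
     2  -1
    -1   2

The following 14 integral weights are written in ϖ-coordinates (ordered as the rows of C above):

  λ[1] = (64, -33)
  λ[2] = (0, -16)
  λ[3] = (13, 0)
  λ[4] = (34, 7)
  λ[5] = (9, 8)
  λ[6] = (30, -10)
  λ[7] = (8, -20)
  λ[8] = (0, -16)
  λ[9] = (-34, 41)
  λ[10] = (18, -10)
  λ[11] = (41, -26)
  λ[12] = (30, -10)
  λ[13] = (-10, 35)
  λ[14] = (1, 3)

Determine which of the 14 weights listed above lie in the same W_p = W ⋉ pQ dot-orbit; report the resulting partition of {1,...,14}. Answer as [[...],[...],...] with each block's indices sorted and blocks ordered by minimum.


Dynkin diagram of C (from the 2 off-diagonal −1 entries): A_2.

Alcove-folded reps (p=23, 14 weights, presented ϖ-order):

  [1] (10, 9) · [2] (14, 1) · [3] (14, 1) · [4] (3, 12) · [5] (10, 9) · [6] (14, 1) · [7] (10, 9) · [8] (14, 1) · [9] (4, 10) · [10] (10, 9) · [11] (2, 4) · [12] (14, 1) · [13] (4, 10) · [14] (2, 4)

5 distinct reps among the 14 weights ⇒ 5 W_23-linkage classes:

[[1, 5, 7, 10], [2, 3, 6, 8, 12], [4], [9, 13], [11, 14]]


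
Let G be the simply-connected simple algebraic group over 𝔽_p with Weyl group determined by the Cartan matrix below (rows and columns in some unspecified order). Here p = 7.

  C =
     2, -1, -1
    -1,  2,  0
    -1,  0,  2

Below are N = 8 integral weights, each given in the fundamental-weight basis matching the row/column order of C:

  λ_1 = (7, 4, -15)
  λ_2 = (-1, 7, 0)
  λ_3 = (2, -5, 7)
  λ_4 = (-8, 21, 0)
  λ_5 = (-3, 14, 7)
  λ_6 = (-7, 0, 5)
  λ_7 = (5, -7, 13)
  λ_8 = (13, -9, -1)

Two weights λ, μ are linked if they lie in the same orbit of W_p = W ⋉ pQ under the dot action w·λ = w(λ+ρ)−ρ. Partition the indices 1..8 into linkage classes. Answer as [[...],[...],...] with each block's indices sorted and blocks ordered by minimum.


Dynkin diagram of C (from the 4 off-diagonal −1 entries): A_3.

Ā_7 reps of the 8 weights (A_3, coords as presented):

  1: (1, 5, 0)
  2: (1, 5, 0)
  3: (0, 1, 3)
  4: (1, 5, 0)
  5: (1, 5, 0)
  6: (1, 5, 0)
  7: (1, 0, 6)
  8: (1, 0, 6)

These 8 weights hit 3 W_7-dot-orbits; sizes (5, 1, 2):

[[1, 2, 4, 5, 6], [3], [7, 8]]


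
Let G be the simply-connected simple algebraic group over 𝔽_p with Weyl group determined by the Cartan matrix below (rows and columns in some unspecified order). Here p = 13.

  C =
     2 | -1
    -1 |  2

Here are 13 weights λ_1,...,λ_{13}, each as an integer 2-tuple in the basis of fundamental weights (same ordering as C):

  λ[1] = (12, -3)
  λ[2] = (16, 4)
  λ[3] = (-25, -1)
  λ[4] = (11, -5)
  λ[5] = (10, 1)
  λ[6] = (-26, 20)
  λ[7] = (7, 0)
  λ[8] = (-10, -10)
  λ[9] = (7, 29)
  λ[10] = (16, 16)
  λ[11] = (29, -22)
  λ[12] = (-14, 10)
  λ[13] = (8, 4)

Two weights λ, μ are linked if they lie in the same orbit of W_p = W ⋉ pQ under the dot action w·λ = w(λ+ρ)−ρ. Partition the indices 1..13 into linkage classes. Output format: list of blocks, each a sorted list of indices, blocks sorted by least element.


A_2 Cartan matrix, 2 simple roots permuted; ρ=(1,1).

λ_j+ρ reflected into Ā_13 (⟨·,θ^∨⟩≤13); 2-tuples as given:

  λ_1 → (11, 2);  λ_2 → (4, 4);  λ_3 → (11, 2);  λ_4 → (8, 4);  λ_5 → (11, 2);  λ_6 → (1, 8);  λ_7 → (8, 1);  λ_8 → (4, 4);  λ_9 → (1, 8);  λ_10 → (4, 4);  λ_11 → (4, 4);  λ_12 → (11, 2);  λ_13 → (8, 4)

Partition of {1..13} into 5 W_13-dot-orbits:

[[1, 3, 5, 12], [2, 8, 10, 11], [4, 13], [6, 9], [7]]


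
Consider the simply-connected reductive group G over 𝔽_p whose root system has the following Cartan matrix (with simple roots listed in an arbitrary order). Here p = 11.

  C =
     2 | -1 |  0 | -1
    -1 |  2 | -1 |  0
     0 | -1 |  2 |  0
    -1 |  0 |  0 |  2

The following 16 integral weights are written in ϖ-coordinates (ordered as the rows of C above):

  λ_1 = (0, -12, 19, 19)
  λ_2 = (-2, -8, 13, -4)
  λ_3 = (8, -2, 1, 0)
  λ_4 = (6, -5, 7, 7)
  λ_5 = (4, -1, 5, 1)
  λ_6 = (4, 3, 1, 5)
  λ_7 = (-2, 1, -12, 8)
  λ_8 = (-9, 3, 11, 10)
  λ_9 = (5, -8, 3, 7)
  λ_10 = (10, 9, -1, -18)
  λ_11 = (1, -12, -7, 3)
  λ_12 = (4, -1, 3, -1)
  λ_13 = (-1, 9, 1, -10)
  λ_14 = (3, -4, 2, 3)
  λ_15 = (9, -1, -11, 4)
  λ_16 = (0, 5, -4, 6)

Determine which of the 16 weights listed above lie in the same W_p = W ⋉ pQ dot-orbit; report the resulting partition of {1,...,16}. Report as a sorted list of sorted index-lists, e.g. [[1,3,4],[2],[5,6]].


Cartan matrix: type A_4 (|W|=120); un-permuting the 4 rows.

λ_j+ρ reflected into Ā_11 (⟨·,θ^∨⟩≤11); 4-tuples as given:

  λ_1+ρ ↦ (8, 1, 1, 1)
  λ_2+ρ ↦ (1, 3, 0, 4)
  λ_3+ρ ↦ (8, 1, 1, 1)
  λ_4+ρ ↦ (3, 0, 4, 0)
  λ_5+ρ ↦ (5, 0, 4, 0)
  λ_6+ρ ↦ (5, 0, 4, 0)
  λ_7+ρ ↦ (8, 1, 1, 1)
  λ_8+ρ ↦ (1, 3, 0, 4)
  λ_9+ρ ↦ (1, 3, 0, 4)
  λ_10+ρ ↦ (0, 6, 4, 1)
  λ_11+ρ ↦ (5, 0, 4, 0)
  λ_12+ρ ↦ (5, 0, 4, 0)
  λ_13+ρ ↦ (8, 1, 1, 1)
  λ_14+ρ ↦ (1, 3, 0, 4)
  λ_15+ρ ↦ (0, 6, 4, 1)
  λ_16+ρ ↦ (1, 3, 0, 4)

The 16 indices split into 5 linkage classes (same alcove rep ⇔ same W_11-dot-orbit):

[[1, 3, 7, 13], [2, 8, 9, 14, 16], [4], [5, 6, 11, 12], [10, 15]]


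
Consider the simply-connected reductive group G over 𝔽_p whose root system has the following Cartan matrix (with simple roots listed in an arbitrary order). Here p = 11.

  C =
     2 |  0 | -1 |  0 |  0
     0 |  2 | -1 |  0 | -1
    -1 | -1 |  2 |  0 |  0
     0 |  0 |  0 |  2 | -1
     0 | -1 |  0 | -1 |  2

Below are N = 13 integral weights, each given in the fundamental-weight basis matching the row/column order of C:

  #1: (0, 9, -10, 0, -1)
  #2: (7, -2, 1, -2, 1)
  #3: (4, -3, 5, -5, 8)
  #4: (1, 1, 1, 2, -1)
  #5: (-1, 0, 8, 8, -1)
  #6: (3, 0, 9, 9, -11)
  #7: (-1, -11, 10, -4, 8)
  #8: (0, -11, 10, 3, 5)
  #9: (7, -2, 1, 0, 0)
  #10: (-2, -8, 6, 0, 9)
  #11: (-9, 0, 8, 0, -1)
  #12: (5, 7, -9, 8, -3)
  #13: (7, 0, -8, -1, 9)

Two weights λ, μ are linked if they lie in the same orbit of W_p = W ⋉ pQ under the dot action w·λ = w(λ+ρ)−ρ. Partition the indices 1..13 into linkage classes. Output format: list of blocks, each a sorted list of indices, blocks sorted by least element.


C ↔ A_5 under row/col permutation; |W(A_5)| = 720.

Each λ_j+ρ reduced to Ā_11; 5-tuples below use C's row order:

  λ_1+ρ ↦ (8, 1, 1, 1, 0) · λ_2+ρ ↦ (8, 1, 1, 1, 0) · λ_3+ρ ↦ (2, 2, 2, 3, 0) · λ_4+ρ ↦ (2, 2, 2, 3, 0) · λ_5+ρ ↦ (8, 1, 1, 1, 0) · λ_6+ρ ↦ (0, 6, 1, 1, 3) · λ_7+ρ ↦ (0, 6, 1, 1, 3) · λ_8+ρ ↦ (0, 6, 1, 1, 3) · λ_9+ρ ↦ (8, 1, 1, 1, 0) · λ_10+ρ ↦ (0, 6, 1, 1, 3) · λ_11+ρ ↦ (8, 1, 1, 1, 0) · λ_12+ρ ↦ (2, 2, 2, 3, 0) · λ_13+ρ ↦ (0, 6, 1, 1, 3)

Linkage partition of the 13 weights (3 classes, p=11):

[[1, 2, 5, 9, 11], [3, 4, 12], [6, 7, 8, 10, 13]]


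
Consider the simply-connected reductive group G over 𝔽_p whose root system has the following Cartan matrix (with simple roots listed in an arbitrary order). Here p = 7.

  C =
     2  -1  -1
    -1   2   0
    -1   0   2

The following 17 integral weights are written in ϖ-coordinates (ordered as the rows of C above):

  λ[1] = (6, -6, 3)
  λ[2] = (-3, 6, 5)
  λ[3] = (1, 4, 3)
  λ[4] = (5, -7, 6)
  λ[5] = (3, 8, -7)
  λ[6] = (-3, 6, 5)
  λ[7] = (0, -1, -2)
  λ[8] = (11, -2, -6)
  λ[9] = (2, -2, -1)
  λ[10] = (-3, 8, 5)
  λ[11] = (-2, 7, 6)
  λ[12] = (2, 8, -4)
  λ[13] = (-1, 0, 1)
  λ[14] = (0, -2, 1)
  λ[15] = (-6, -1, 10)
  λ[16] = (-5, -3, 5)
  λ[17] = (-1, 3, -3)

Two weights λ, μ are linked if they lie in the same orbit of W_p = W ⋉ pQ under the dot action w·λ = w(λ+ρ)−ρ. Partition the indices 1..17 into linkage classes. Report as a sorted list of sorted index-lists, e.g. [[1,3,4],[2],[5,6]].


A_3 Cartan matrix, 3 simple roots permuted; ρ=(1,1,1).

Alcove-folded reps (p=7, 17 weights, presented ϖ-order):

  λ_1+ρ ↦ (2, 1, 0);  λ_2+ρ ↦ (2, 1, 0);  λ_3+ρ ↦ (2, 1, 0);  λ_4+ρ ↦ (0, 0, 1);  λ_5+ρ ↦ (0, 1, 2);  λ_6+ρ ↦ (2, 1, 0);  λ_7+ρ ↦ (0, 0, 1);  λ_8+ρ ↦ (2, 4, 0);  λ_9+ρ ↦ (2, 1, 0);  λ_10+ρ ↦ (0, 1, 2);  λ_11+ρ ↦ (0, 0, 1);  λ_12+ρ ↦ (2, 2, 0);  λ_13+ρ ↦ (0, 1, 2);  λ_14+ρ ↦ (0, 1, 2);  λ_15+ρ ↦ (0, 1, 2);  λ_16+ρ ↦ (2, 4, 0);  λ_17+ρ ↦ (2, 2, 0)

Partition of {1..17} into 5 W_7-dot-orbits:

[[1, 2, 3, 6, 9], [4, 7, 11], [5, 10, 13, 14, 15], [8, 16], [12, 17]]


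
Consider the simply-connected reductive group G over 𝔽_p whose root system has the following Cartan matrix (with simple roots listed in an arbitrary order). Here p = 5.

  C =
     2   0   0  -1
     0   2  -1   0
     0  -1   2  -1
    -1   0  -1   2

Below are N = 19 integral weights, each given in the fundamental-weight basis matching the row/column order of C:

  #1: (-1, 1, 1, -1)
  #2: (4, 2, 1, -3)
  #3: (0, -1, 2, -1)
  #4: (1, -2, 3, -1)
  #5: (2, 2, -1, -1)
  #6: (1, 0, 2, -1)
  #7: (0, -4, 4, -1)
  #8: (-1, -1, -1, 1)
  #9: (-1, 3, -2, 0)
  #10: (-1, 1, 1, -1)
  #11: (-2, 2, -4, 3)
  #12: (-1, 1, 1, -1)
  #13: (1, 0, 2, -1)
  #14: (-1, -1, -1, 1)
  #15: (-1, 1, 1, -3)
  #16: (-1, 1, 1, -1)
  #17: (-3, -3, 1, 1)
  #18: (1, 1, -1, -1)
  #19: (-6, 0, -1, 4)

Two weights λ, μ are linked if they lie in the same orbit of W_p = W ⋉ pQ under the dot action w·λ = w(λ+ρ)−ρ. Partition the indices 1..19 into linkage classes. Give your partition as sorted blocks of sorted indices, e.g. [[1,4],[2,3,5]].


A_4 Cartan matrix, 4 simple roots permuted; ρ=(1,1,1,1).

λ_j+ρ reflected into Ā_5 (⟨·,θ^∨⟩≤5); 4-tuples as given:

    λ_1+ρ ↦ (0, 2, 2, 0)
    λ_2+ρ ↦ (0, 0, 0, 2)
    λ_3+ρ ↦ (1, 0, 3, 0)
    λ_4+ρ ↦ (1, 0, 3, 0)
    λ_5+ρ ↦ (2, 2, 0, 0)
    λ_6+ρ ↦ (1, 0, 3, 0)
    λ_7+ρ ↦ (0, 2, 2, 0)
    λ_8+ρ ↦ (0, 0, 0, 2)
    λ_9+ρ ↦ (0, 3, 1, 0)
    λ_10+ρ ↦ (0, 2, 2, 0)
    λ_11+ρ ↦ (1, 0, 3, 0)
    λ_12+ρ ↦ (0, 2, 2, 0)
    λ_13+ρ ↦ (1, 0, 3, 0)
    λ_14+ρ ↦ (0, 0, 0, 2)
    λ_15+ρ ↦ (2, 2, 0, 0)
    λ_16+ρ ↦ (0, 2, 2, 0)
    λ_17+ρ ↦ (2, 2, 0, 0)
    λ_18+ρ ↦ (2, 2, 0, 0)
    λ_19+ρ ↦ (4, 0, 0, 0)

6 distinct reps among the 19 weights ⇒ 6 W_5-linkage classes:

[[1, 7, 10, 12, 16], [2, 8, 14], [3, 4, 6, 11, 13], [5, 15, 17, 18], [9], [19]]


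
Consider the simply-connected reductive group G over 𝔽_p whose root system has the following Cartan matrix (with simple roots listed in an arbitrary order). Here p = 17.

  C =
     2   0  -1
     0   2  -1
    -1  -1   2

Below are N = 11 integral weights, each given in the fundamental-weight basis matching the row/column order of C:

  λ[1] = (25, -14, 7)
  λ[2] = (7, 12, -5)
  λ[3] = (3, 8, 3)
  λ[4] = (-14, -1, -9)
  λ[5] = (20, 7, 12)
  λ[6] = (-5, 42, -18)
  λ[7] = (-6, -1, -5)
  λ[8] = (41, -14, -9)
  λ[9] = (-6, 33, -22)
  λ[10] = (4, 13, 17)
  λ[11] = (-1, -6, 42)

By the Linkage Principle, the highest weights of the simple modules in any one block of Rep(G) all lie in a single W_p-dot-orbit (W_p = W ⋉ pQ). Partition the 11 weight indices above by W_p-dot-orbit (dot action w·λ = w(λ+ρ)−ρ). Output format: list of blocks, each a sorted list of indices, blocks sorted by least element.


Root system A_3: the 3×3 matrix C matches after relabeling.

Folding the 11 weights λ_j+ρ into Ā_17 (reps in the given 3-coord order):

  λ_1+ρ ↦ (0, 5, 4) · λ_2+ρ ↦ (4, 9, 4) · λ_3+ρ ↦ (4, 9, 4) · λ_4+ρ ↦ (4, 9, 4) · λ_5+ρ ↦ (4, 9, 4) · λ_6+ρ ↦ (0, 5, 4) · λ_7+ρ ↦ (0, 5, 4) · λ_8+ρ ↦ (4, 9, 4) · λ_9+ρ ↦ (0, 5, 4) · λ_10+ρ ↦ (11, 2, 3) · λ_11+ρ ↦ (0, 5, 4)

These 11 weights hit 3 W_17-dot-orbits; sizes (5, 5, 1):

[[1, 6, 7, 9, 11], [2, 3, 4, 5, 8], [10]]


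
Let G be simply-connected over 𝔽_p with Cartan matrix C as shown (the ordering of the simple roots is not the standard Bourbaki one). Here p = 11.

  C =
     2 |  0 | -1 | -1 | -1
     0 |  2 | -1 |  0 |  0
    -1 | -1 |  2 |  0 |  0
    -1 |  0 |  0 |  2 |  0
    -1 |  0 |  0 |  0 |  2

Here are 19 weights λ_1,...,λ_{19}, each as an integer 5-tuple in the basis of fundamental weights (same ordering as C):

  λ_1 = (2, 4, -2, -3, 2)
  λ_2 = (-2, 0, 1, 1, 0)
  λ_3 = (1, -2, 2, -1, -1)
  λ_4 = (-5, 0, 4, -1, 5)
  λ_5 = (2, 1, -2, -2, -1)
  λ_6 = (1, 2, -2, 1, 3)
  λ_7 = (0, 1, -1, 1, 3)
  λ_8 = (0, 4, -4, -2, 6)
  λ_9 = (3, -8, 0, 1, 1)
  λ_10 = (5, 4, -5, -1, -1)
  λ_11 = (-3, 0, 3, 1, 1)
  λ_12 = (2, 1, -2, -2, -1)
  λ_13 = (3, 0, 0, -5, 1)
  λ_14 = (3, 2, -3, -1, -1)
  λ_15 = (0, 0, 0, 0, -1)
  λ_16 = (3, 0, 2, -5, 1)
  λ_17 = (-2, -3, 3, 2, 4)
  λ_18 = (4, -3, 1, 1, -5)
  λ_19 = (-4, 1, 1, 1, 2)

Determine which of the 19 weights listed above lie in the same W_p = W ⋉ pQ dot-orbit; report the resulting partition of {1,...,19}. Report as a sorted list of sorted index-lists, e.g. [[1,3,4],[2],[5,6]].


Dynkin diagram of C (from the 8 off-diagonal −1 entries): D_5.

Folding the 19 weights λ_j+ρ into Ā_11 (reps in the given 5-coord order):

  λ_1 → (0, 4, 1, 2, 3) · λ_2 → (1, 1, 1, 1, 0) · λ_3 → (2, 1, 2, 0, 0) · λ_4 → (0, 1, 1, 4, 2) · λ_5 → (1, 1, 1, 1, 0) · λ_6 → (1, 2, 0, 2, 4) · λ_7 → (1, 2, 0, 2, 4) · λ_8 → (1, 2, 0, 2, 4) · λ_9 → (2, 1, 2, 0, 0) · λ_10 → (2, 1, 2, 0, 0) · λ_11 → (2, 1, 2, 0, 0) · λ_12 → (1, 1, 1, 1, 0) · λ_13 → (0, 1, 1, 4, 2) · λ_14 → (2, 1, 2, 0, 0) · λ_15 → (1, 1, 1, 1, 0) · λ_16 → (0, 1, 1, 4, 2) · λ_17 → (1, 2, 0, 2, 4) · λ_18 → (1, 2, 0, 2, 4) · λ_19 → (1, 1, 1, 1, 0)

The 19 indices split into 5 linkage classes (same alcove rep ⇔ same W_11-dot-orbit):

[[1], [2, 5, 12, 15, 19], [3, 9, 10, 11, 14], [4, 13, 16], [6, 7, 8, 17, 18]]


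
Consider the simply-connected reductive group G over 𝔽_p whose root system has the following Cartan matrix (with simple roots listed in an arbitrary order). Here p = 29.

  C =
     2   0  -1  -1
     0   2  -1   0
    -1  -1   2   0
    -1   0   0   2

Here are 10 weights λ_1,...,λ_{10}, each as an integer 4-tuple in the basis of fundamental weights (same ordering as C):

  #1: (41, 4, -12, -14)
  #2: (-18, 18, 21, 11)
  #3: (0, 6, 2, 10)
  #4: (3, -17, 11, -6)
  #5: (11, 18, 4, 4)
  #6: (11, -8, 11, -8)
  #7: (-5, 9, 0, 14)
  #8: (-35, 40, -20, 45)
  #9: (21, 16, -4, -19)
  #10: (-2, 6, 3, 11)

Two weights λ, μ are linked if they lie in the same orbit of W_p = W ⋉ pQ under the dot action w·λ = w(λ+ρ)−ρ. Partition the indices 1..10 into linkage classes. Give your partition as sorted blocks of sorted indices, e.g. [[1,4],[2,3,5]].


Dynkin diagram of C (from the 6 off-diagonal −1 entries): A_4.

Alcove-folded reps (p=29, 10 weights, presented ϖ-order):

  1: (16, 5, 2, 0);  2: (5, 7, 5, 7);  3: (1, 7, 3, 11);  4: (4, 11, 1, 0);  5: (5, 7, 5, 7);  6: (5, 7, 5, 7);  7: (1, 7, 3, 11);  8: (5, 7, 5, 7);  9: (1, 7, 3, 11);  10: (1, 7, 3, 11)

The 10 indices split into 4 linkage classes (same alcove rep ⇔ same W_29-dot-orbit):

[[1], [2, 5, 6, 8], [3, 7, 9, 10], [4]]


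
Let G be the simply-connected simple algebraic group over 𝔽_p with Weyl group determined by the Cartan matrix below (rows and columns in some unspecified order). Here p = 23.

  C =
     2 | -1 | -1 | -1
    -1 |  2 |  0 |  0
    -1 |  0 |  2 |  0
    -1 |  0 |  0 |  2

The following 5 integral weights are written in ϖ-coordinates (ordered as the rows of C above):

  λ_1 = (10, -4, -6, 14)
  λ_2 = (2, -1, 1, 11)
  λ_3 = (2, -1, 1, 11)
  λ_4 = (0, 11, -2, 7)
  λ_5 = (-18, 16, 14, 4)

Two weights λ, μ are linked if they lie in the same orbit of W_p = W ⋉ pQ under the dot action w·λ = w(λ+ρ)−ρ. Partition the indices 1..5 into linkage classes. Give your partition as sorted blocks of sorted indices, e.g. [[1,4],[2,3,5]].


Cartan matrix: type D_4 (|W|=192); un-permuting the 4 rows.

Each λ_j+ρ reduced to Ā_23; 4-tuples below use C's row order:

  λ_1 → (3, 0, 2, 12)
  λ_2 → (3, 0, 2, 12)
  λ_3 → (3, 0, 2, 12)
  λ_4 → (0, 12, 1, 8)
  λ_5 → (3, 0, 2, 12)

These 5 weights hit 2 W_23-dot-orbits; sizes (4, 1):

[[1, 2, 3, 5], [4]]


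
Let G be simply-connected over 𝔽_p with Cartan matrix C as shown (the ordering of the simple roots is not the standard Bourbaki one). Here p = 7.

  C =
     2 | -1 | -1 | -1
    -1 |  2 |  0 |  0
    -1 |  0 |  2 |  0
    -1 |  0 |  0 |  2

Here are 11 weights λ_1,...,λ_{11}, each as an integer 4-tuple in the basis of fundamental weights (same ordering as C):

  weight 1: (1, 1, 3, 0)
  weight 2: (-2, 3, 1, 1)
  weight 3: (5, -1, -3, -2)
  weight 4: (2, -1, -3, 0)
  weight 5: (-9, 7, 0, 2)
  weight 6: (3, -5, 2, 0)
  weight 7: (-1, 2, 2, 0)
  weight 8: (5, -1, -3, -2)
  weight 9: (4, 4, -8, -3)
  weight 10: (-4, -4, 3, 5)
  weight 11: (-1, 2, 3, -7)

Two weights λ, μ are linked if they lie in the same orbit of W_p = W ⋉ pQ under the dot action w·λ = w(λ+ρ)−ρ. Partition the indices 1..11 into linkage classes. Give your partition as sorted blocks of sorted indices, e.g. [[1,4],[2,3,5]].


C ↔ D_4 under row/col permutation; |W(D_4)| = 192.

W_7-reps of the 11 weights in Ā_7 (same 4-coord order as C):

  λ_1 → (1, 0, 2, 1)
  λ_2 → (1, 3, 1, 1)
  λ_3 → (1, 0, 2, 1)
  λ_4 → (1, 0, 2, 1)
  λ_5 → (1, 3, 2, 0)
  λ_6 → (1, 3, 2, 0)
  λ_7 → (0, 3, 3, 1)
  λ_8 → (1, 0, 2, 1)
  λ_9 → (1, 0, 2, 1)
  λ_10 → (1, 3, 2, 0)
  λ_11 → (1, 3, 2, 0)

The 11 indices split into 4 linkage classes (same alcove rep ⇔ same W_7-dot-orbit):

[[1, 3, 4, 8, 9], [2], [5, 6, 10, 11], [7]]


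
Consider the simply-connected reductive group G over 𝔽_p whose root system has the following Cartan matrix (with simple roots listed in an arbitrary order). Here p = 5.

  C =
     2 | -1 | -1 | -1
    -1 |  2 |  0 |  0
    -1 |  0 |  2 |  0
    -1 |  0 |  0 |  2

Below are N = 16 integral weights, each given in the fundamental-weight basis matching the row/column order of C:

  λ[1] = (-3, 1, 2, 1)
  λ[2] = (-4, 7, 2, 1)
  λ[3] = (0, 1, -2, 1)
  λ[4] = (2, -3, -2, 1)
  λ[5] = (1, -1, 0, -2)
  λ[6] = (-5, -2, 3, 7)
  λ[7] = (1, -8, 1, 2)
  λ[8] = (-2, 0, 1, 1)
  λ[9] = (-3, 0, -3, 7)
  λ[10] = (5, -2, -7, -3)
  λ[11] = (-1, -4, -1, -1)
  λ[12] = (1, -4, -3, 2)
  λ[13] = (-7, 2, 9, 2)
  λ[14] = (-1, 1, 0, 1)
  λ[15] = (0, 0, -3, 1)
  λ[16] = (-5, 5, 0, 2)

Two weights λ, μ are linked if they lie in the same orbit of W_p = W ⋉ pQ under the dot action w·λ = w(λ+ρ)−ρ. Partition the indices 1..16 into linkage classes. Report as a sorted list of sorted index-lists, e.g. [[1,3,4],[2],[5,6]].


C ↔ D_4 under row/col permutation; |W(D_4)| = 192.

W_5-reps of the 16 weights in Ā_5 (same 4-coord order as C):

  λ_1 → (2, 0, 1, 0);  λ_2 → (2, 0, 1, 0);  λ_3 → (0, 2, 1, 2);  λ_4 → (0, 2, 1, 2);  λ_5 → (1, 0, 1, 1);  λ_6 → (1, 1, 2, 0);  λ_7 → (2, 0, 1, 0);  λ_8 → (1, 0, 1, 1);  λ_9 → (1, 0, 1, 1);  λ_10 → (1, 1, 2, 0);  λ_11 → (0, 3, 0, 0);  λ_12 → (2, 0, 1, 0);  λ_13 → (0, 2, 1, 2);  λ_14 → (0, 2, 1, 2);  λ_15 → (1, 0, 1, 1);  λ_16 → (1, 1, 2, 0)

5 distinct reps among the 16 weights ⇒ 5 W_5-linkage classes:

[[1, 2, 7, 12], [3, 4, 13, 14], [5, 8, 9, 15], [6, 10, 16], [11]]


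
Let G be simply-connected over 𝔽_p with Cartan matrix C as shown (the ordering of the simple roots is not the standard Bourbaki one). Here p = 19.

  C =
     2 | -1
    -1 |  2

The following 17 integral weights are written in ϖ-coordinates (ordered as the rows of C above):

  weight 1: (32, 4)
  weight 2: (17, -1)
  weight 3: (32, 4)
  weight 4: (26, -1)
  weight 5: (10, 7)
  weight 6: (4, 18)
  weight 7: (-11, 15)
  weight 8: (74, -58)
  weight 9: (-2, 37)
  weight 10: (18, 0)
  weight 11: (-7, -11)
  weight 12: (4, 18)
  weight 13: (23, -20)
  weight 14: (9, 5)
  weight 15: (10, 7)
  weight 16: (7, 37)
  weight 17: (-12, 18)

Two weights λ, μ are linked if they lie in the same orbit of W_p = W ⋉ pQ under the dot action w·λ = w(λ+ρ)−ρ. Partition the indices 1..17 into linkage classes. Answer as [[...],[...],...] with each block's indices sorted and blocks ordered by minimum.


Cartan matrix: type A_2 (|W|=6); un-permuting the 2 rows.

Each λ_j+ρ reduced to Ā_19; 2-tuples below use C's row order:

  λ_1+ρ ↦ (0, 14);  λ_2+ρ ↦ (18, 0);  λ_3+ρ ↦ (0, 14);  λ_4+ρ ↦ (11, 8);  λ_5+ρ ↦ (11, 8);  λ_6+ρ ↦ (0, 14);  λ_7+ρ ↦ (10, 6);  λ_8+ρ ↦ (18, 0);  λ_9+ρ ↦ (18, 0);  λ_10+ρ ↦ (18, 0);  λ_11+ρ ↦ (10, 6);  λ_12+ρ ↦ (0, 14);  λ_13+ρ ↦ (0, 14);  λ_14+ρ ↦ (10, 6);  λ_15+ρ ↦ (11, 8);  λ_16+ρ ↦ (11, 8);  λ_17+ρ ↦ (11, 8)

Partition of {1..17} into 4 W_19-dot-orbits:

[[1, 3, 6, 12, 13], [2, 8, 9, 10], [4, 5, 15, 16, 17], [7, 11, 14]]


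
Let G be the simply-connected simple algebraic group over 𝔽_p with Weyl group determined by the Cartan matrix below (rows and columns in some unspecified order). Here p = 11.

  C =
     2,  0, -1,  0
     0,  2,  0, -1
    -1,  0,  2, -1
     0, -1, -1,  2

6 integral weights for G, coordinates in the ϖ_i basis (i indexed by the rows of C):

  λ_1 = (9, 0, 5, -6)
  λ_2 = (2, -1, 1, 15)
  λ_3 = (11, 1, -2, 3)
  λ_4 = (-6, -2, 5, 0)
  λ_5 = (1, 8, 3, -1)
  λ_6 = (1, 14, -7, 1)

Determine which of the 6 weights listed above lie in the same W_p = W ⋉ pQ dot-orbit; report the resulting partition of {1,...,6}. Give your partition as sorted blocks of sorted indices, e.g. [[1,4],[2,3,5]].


Type A_4, rank 4, |W|=120; reorder rows/cols to standard.

λ_j+ρ reflected into Ā_11 (⟨·,θ^∨⟩≤11); 4-tuples as given:

  [1] (5, 1, 1, 0) · [2] (5, 3, 0, 1) · [3] (5, 3, 0, 1) · [4] (5, 1, 1, 0) · [5] (2, 5, 2, 0) · [6] (2, 5, 2, 0)

Grouping the 6 weights by Ā_11-representative: 3 linkage classes.

[[1, 4], [2, 3], [5, 6]]


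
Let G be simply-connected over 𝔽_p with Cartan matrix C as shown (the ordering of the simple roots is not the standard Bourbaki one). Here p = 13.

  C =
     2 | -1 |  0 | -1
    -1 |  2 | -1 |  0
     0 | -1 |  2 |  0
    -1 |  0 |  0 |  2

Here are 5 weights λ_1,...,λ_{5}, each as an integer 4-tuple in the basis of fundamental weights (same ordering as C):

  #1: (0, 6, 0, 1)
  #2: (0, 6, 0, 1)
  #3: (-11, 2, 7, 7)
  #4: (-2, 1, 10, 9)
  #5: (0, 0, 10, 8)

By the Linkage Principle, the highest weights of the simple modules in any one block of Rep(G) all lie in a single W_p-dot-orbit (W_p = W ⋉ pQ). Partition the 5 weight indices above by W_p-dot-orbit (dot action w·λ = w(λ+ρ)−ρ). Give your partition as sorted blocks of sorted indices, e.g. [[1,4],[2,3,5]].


A_4 Cartan matrix, 4 simple roots permuted; ρ=(1,1,1,1).

Ā_13 reps of the 5 weights (A_4, coords as presented):

    1: (1, 7, 1, 2)
    2: (1, 7, 1, 2)
    3: (1, 7, 1, 2)
    4: (1, 1, 2, 0)
    5: (1, 1, 2, 0)

Grouping the 5 weights by Ā_13-representative: 2 linkage classes.

[[1, 2, 3], [4, 5]]


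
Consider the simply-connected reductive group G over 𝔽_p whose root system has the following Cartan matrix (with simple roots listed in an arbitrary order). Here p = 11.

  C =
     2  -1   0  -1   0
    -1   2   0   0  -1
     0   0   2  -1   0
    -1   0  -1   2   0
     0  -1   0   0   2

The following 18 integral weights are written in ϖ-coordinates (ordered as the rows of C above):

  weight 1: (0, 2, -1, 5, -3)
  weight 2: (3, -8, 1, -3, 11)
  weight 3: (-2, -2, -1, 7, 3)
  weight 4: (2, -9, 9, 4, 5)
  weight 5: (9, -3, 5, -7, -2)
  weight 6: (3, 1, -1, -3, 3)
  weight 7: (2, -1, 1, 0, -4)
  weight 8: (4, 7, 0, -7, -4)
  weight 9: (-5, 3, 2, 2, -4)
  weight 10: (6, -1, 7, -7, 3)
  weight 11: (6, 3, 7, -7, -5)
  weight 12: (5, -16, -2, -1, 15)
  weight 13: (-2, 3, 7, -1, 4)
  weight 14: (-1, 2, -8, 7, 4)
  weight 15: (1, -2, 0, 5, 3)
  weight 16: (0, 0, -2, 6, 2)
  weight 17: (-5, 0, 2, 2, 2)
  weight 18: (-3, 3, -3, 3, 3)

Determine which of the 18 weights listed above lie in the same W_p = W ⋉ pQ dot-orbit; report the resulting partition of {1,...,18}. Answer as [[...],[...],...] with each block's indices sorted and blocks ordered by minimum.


Dynkin diagram of C (from the 8 off-diagonal −1 entries): A_5.

Ā_11 reps of the 18 weights (A_5, coords as presented):

    λ_1 → (1, 1, 0, 6, 2)
    λ_2 → (2, 2, 2, 0, 4)
    λ_3 → (1, 1, 0, 6, 2)
    λ_4 → (1, 4, 3, 0, 1)
    λ_5 → (1, 1, 0, 6, 2)
    λ_6 → (2, 2, 2, 0, 4)
    λ_7 → (0, 3, 2, 1, 0)
    λ_8 → (1, 4, 3, 0, 1)
    λ_9 → (0, 3, 2, 1, 0)
    λ_10 → (1, 0, 0, 6, 2)
    λ_11 → (1, 0, 0, 6, 2)
    λ_12 → (1, 1, 4, 0, 4)
    λ_13 → (0, 3, 2, 1, 0)
    λ_14 → (0, 3, 2, 1, 0)
    λ_15 → (1, 1, 0, 6, 2)
    λ_16 → (1, 1, 0, 6, 2)
    λ_17 → (0, 3, 2, 1, 0)
    λ_18 → (2, 2, 2, 0, 4)

Linkage partition of the 18 weights (6 classes, p=11):

[[1, 3, 5, 15, 16], [2, 6, 18], [4, 8], [7, 9, 13, 14, 17], [10, 11], [12]]


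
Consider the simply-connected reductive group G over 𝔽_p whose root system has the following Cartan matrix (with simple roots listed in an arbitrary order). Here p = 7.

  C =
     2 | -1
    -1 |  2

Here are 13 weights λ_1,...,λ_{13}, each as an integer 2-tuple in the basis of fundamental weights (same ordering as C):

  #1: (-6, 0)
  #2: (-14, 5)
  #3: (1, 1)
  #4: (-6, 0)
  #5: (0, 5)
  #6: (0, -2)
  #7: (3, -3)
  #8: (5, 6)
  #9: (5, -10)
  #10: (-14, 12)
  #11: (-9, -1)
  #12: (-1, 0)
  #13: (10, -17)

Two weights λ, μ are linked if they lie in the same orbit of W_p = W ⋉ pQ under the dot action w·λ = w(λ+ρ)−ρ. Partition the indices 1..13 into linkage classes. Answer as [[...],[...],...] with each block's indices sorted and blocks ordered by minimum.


Type A_2, rank 2, |W|=6; reorder rows/cols to standard.

Alcove-folded reps (p=7, 13 weights, presented ϖ-order):

  λ_1+ρ ↦ (1, 4) · λ_2+ρ ↦ (0, 1) · λ_3+ρ ↦ (2, 2) · λ_4+ρ ↦ (1, 4) · λ_5+ρ ↦ (1, 6) · λ_6+ρ ↦ (0, 1) · λ_7+ρ ↦ (2, 2) · λ_8+ρ ↦ (0, 1) · λ_9+ρ ↦ (1, 4) · λ_10+ρ ↦ (1, 6) · λ_11+ρ ↦ (1, 6) · λ_12+ρ ↦ (0, 1) · λ_13+ρ ↦ (2, 2)

The 13 indices split into 4 linkage classes (same alcove rep ⇔ same W_7-dot-orbit):

[[1, 4, 9], [2, 6, 8, 12], [3, 7, 13], [5, 10, 11]]


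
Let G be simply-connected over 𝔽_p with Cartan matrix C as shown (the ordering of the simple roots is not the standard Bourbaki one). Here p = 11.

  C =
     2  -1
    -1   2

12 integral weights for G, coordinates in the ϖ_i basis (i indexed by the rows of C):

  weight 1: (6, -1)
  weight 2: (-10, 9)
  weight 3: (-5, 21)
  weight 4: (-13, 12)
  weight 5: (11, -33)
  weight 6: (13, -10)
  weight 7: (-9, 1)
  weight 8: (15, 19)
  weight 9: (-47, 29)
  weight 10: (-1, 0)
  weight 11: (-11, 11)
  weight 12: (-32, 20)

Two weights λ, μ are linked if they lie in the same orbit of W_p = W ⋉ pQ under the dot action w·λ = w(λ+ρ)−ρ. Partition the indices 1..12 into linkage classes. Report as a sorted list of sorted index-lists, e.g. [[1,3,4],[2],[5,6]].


Dynkin diagram of C (from the 2 off-diagonal −1 entries): A_2.

λ_j+ρ reflected into Ā_11 (⟨·,θ^∨⟩≤11); 2-tuples as given:

  λ_1 → (7, 0);  λ_2 → (9, 1);  λ_3 → (7, 0);  λ_4 → (9, 1);  λ_5 → (9, 1);  λ_6 → (2, 6);  λ_7 → (2, 6);  λ_8 → (2, 6);  λ_9 → (2, 6);  λ_10 → (0, 1);  λ_11 → (9, 1);  λ_12 → (9, 1)

4 distinct reps among the 12 weights ⇒ 4 W_11-linkage classes:

[[1, 3], [2, 4, 5, 11, 12], [6, 7, 8, 9], [10]]


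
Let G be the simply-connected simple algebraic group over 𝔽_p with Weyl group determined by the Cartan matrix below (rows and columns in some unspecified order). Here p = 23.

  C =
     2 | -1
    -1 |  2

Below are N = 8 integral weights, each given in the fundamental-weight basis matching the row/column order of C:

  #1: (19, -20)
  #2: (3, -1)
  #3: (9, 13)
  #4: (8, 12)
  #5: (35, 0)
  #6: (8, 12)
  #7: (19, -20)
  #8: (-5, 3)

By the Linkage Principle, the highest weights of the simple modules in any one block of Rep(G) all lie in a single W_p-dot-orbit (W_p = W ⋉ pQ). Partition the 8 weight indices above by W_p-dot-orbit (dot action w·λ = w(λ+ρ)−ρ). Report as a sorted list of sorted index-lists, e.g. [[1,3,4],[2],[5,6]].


Dynkin diagram of C (from the 2 off-diagonal −1 entries): A_2.

Each λ_j+ρ reduced to Ā_23; 2-tuples below use C's row order:

  1: (1, 19);  2: (4, 0);  3: (9, 13);  4: (9, 13);  5: (9, 13);  6: (9, 13);  7: (1, 19);  8: (4, 0)

3 distinct reps among the 8 weights ⇒ 3 W_23-linkage classes:

[[1, 7], [2, 8], [3, 4, 5, 6]]
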